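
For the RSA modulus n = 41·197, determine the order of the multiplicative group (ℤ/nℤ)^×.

φ(41) = 41 − 1 = 40.
φ(197) = 197 − 1 = 196.
Since φ is multiplicative, φ(8077) = 40 · 196 = 7840.

7840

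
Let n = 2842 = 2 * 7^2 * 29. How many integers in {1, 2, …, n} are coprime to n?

φ(2842) = 2842 · (1 − 1/2) · (1 − 1/7) · (1 − 1/29)
       = 2842 · 168/406 = 1176.

1176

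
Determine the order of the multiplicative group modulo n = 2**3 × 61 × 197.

47040

φ(2^3) = 2^2·(2−1) = 4·1 = 4.
φ(61) = 61 − 1 = 60.
φ(197) = 197 − 1 = 196.
Since φ is multiplicative, φ(96136) = 4 · 60 · 196 = 47040.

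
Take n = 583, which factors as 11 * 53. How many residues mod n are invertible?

φ(11) = 11 − 1 = 10.
φ(53) = 53 − 1 = 52.
Multiply: 10 · 52 = 520.

520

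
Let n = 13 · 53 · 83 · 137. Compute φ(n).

6958848

φ(13) = 13 − 1 = 12.
φ(53) = 53 − 1 = 52.
φ(83) = 83 − 1 = 82.
φ(137) = 137 − 1 = 136.
Multiply: 12 · 52 · 82 · 136 = 6958848.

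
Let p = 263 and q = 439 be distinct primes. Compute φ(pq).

φ(115457) = 115457 · (1 − 1/263) · (1 − 1/439)
       = 115457 · 114756/115457 = 114756.

114756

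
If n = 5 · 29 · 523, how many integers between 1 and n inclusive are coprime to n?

φ(75835) = 75835 · (1 − 1/5) · (1 − 1/29) · (1 − 1/523)
       = 75835 · 58464/75835 = 58464.

58464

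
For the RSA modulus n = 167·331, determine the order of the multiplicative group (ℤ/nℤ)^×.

φ(167) = 167 − 1 = 166.
φ(331) = 331 − 1 = 330.
Since φ is multiplicative, φ(55277) = 166 · 330 = 54780.

54780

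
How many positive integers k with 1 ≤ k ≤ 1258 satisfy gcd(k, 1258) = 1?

576

Prime factorization: 1258 = 2 * 17 * 37.
φ(2) = 2 − 1 = 1.
φ(17) = 17 − 1 = 16.
φ(37) = 37 − 1 = 36.
φ(1258) = 1 × 16 × 36 = 576.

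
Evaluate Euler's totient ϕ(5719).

5719 = 7 * 19 * 43.
φ(5719) = 5719 · (1 − 1/7) · (1 − 1/19) · (1 − 1/43)
       = 5719 · 4536/5719 = 4536.

4536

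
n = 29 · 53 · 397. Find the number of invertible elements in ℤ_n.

φ(29) = 29 − 1 = 28.
φ(53) = 53 − 1 = 52.
φ(397) = 397 − 1 = 396.
φ(610189) = 28 × 52 × 396 = 576576.

576576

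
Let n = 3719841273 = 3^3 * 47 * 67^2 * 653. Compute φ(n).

2387243232

φ(3719841273) = 3719841273 · (1 − 1/3) · (1 − 1/47) · (1 − 1/67) · (1 − 1/653)
       = 3719841273 · 3958944/6168891 = 2387243232.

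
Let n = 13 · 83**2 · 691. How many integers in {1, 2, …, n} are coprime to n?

56353680

φ(61883887) = 61883887 · (1 − 1/13) · (1 − 1/83) · (1 − 1/691)
       = 61883887 · 678960/745589 = 56353680.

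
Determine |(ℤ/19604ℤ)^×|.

8736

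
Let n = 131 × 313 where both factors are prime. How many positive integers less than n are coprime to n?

40560

φ(41003) = 41003 · (1 − 1/131) · (1 − 1/313)
       = 41003 · 40560/41003 = 40560.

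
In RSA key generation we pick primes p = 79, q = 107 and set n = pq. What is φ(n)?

8268

φ(8453) = 8453 · (1 − 1/79) · (1 − 1/107)
       = 8453 · 8268/8453 = 8268.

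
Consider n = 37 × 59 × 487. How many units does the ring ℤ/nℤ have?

φ(1063121) = 1063121 · (1 − 1/37) · (1 − 1/59) · (1 − 1/487)
       = 1063121 · 1014768/1063121 = 1014768.

1014768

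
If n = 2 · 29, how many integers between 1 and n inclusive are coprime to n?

28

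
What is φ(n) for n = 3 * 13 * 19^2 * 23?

180576

φ(323817) = 323817 · (1 − 1/3) · (1 − 1/13) · (1 − 1/19) · (1 − 1/23)
       = 323817 · 9504/17043 = 180576.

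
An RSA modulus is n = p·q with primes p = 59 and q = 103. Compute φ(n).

5916

φ(pq) = (p−1)(q−1) = 58 · 102 = 5916.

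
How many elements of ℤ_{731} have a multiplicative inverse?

672

First factor: 731 = 17 × 43.
φ(17) = 17 − 1 = 16.
φ(43) = 43 − 1 = 42.
Since φ is multiplicative, φ(731) = 16 · 42 = 672.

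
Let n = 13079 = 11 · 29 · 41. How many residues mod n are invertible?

φ(11) = 11 − 1 = 10.
φ(29) = 29 − 1 = 28.
φ(41) = 41 − 1 = 40.
φ(13079) = 10 × 28 × 40 = 11200.

11200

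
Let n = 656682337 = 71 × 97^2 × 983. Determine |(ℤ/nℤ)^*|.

640106880

φ(71) = 71 − 1 = 70.
φ(97^2) = 97^1·(97−1) = 97·96 = 9312.
φ(983) = 983 − 1 = 982.
Multiply: 70 · 9312 · 982 = 640106880.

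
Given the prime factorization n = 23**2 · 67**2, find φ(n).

φ(23^2) = 23^1·(23−1) = 23·22 = 506.
φ(67^2) = 67^1·(67−1) = 67·66 = 4422.
φ(2374681) = 506 × 4422 = 2237532.

2237532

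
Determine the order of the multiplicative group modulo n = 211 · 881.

184800

φ(185891) = 185891 · (1 − 1/211) · (1 − 1/881)
       = 185891 · 184800/185891 = 184800.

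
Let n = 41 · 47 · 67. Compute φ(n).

121440

φ(129109) = 129109 · (1 − 1/41) · (1 − 1/47) · (1 − 1/67)
       = 129109 · 121440/129109 = 121440.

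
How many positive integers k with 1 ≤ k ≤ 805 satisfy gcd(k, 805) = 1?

528

805 = 5 × 7 × 23.
φ(5) = 5 − 1 = 4.
φ(7) = 7 − 1 = 6.
φ(23) = 23 − 1 = 22.
Multiply: 4 · 6 · 22 = 528.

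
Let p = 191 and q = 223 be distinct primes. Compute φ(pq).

φ(191) = 191 − 1 = 190.
φ(223) = 223 − 1 = 222.
Since φ is multiplicative, φ(42593) = 190 · 222 = 42180.

42180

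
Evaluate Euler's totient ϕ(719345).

492800

719345 = 5 · 11^2 · 29 · 41.
φ(719345) = 719345 · (1 − 1/5) · (1 − 1/11) · (1 − 1/29) · (1 − 1/41)
       = 719345 · 44800/65395 = 492800.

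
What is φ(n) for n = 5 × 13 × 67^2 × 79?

φ(5) = 5 − 1 = 4.
φ(13) = 13 − 1 = 12.
φ(67^2) = 67^1·(67−1) = 67·66 = 4422.
φ(79) = 79 − 1 = 78.
φ(23051015) = 4 × 12 × 4422 × 78 = 16555968.

16555968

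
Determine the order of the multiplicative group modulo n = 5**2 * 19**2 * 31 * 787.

161287200

φ(5^2) = 5^2 − 5^1 = 25 − 5 = 20.
φ(19^2) = 19^2 − 19^1 = 361 − 19 = 342.
φ(31) = 31 − 1 = 30.
φ(787) = 787 − 1 = 786.
Since φ is multiplicative, φ(220182925) = 20 · 342 · 30 · 786 = 161287200.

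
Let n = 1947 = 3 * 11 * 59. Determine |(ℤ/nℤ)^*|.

1160

φ(1947) = 1947 · (1 − 1/3) · (1 − 1/11) · (1 − 1/59)
       = 1947 · 1160/1947 = 1160.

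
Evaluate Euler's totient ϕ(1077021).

First factor: 1077021 = 3^2 * 11^2 * 23 * 43.
φ(1077021) = 1077021 · (1 − 1/3) · (1 − 1/11) · (1 − 1/23) · (1 − 1/43)
       = 1077021 · 18480/32637 = 609840.

609840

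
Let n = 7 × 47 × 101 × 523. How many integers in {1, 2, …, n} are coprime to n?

14407200

φ(7) = 7 − 1 = 6.
φ(47) = 47 − 1 = 46.
φ(101) = 101 − 1 = 100.
φ(523) = 523 − 1 = 522.
Since φ is multiplicative, φ(17378767) = 6 · 46 · 100 · 522 = 14407200.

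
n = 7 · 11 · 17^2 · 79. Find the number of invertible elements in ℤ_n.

1272960

φ(7) = 7 − 1 = 6.
φ(11) = 11 − 1 = 10.
φ(17^2) = 17^2 − 17^1 = 289 − 17 = 272.
φ(79) = 79 − 1 = 78.
φ(1757987) = 6 × 10 × 272 × 78 = 1272960.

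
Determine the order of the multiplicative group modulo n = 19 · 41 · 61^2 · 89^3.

φ(19) = 19 − 1 = 18.
φ(41) = 41 − 1 = 40.
φ(61^2) = 61^1·(61−1) = 61·60 = 3660.
φ(89^3) = 89^3 − 89^2 = 704969 − 7921 = 697048.
Multiply: 18 · 40 · 3660 · 697048 = 1836860889600.

1836860889600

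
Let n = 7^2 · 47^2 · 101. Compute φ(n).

9080400

φ(10932341) = 10932341 · (1 − 1/7) · (1 − 1/47) · (1 − 1/101)
       = 10932341 · 27600/33229 = 9080400.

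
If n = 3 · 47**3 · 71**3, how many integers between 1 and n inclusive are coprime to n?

φ(3) = 3 − 1 = 2.
φ(47^3) = 47^3 − 47^2 = 103823 − 2209 = 101614.
φ(71^3) = 71^2·(71−1) = 5041·70 = 352870.
φ(111478181259) = 2 × 101614 × 352870 = 71713064360.

71713064360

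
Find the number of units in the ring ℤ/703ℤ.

First factor: 703 = 19 × 37.
φ(703) = 703 · (1 − 1/19) · (1 − 1/37)
       = 703 · 648/703 = 648.

648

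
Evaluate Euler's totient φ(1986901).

First factor: 1986901 = 7**2 · 23 · 41 · 43.
φ(7^2) = 7^2 − 7^1 = 49 − 7 = 42.
φ(23) = 23 − 1 = 22.
φ(41) = 41 − 1 = 40.
φ(43) = 43 − 1 = 42.
Multiply: 42 · 22 · 40 · 42 = 1552320.

1552320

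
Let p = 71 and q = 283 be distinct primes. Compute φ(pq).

19740

φ(n) = (p − 1)(q − 1) = (71−1)(283−1) = 70·282 = 19740.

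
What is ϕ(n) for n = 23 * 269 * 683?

φ(23) = 23 − 1 = 22.
φ(269) = 269 − 1 = 268.
φ(683) = 683 − 1 = 682.
Since φ is multiplicative, φ(4225721) = 22 · 268 · 682 = 4021072.

4021072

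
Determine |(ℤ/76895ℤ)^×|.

48672

Prime factorization: 76895 = 5 · 7 · 13^3.
φ(5) = 5 − 1 = 4.
φ(7) = 7 − 1 = 6.
φ(13^3) = 13^3 − 13^2 = 2197 − 169 = 2028.
Multiply: 4 · 6 · 2028 = 48672.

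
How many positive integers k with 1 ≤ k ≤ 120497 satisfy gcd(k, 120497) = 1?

102960

Prime factorization: 120497 = 13^2 * 23 * 31.
φ(13^2) = 13^2 − 13^1 = 169 − 13 = 156.
φ(23) = 23 − 1 = 22.
φ(31) = 31 − 1 = 30.
Since φ is multiplicative, φ(120497) = 156 · 22 · 30 = 102960.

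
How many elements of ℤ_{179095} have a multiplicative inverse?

Factor 179095: 179095 = 5 × 7^2 × 17 × 43.
φ(179095) = 179095 · (1 − 1/5) · (1 − 1/7) · (1 − 1/17) · (1 − 1/43)
       = 179095 · 16128/25585 = 112896.

112896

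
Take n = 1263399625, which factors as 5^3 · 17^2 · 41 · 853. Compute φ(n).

φ(1263399625) = 1263399625 · (1 − 1/5) · (1 − 1/17) · (1 − 1/41) · (1 − 1/853)
       = 1263399625 · 2181120/2972705 = 926976000.

926976000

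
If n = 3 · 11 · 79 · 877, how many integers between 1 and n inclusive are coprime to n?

φ(2286339) = 2286339 · (1 − 1/3) · (1 − 1/11) · (1 − 1/79) · (1 − 1/877)
       = 2286339 · 1366560/2286339 = 1366560.

1366560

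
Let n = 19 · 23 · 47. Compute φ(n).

18216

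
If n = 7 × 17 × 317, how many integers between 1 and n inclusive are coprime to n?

φ(7) = 7 − 1 = 6.
φ(17) = 17 − 1 = 16.
φ(317) = 317 − 1 = 316.
Since φ is multiplicative, φ(37723) = 6 · 16 · 316 = 30336.

30336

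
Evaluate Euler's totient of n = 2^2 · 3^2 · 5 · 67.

φ(12060) = 12060 · (1 − 1/2) · (1 − 1/3) · (1 − 1/5) · (1 − 1/67)
       = 12060 · 528/2010 = 3168.

3168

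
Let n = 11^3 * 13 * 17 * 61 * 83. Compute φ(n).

1143014400

φ(1489286513) = 1489286513 · (1 − 1/11) · (1 − 1/13) · (1 − 1/17) · (1 − 1/61) · (1 − 1/83)
       = 1489286513 · 9446400/12308153 = 1143014400.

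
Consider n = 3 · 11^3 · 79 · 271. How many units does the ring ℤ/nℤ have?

50965200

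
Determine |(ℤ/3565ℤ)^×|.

2640

First factor: 3565 = 5 · 23 · 31.
φ(5) = 5 − 1 = 4.
φ(23) = 23 − 1 = 22.
φ(31) = 31 − 1 = 30.
φ(3565) = 4 × 22 × 30 = 2640.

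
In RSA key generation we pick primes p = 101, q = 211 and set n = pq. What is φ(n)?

φ(101) = 101 − 1 = 100.
φ(211) = 211 − 1 = 210.
Multiply: 100 · 210 = 21000.

21000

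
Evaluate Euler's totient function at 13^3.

φ(13^3) = 13^3 − 13^2 = 2197 − 169 = 2028.

2028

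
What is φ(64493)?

52800

64493 = 11^2 · 13 · 41.
φ(11^2) = 11^1·(11−1) = 11·10 = 110.
φ(13) = 13 − 1 = 12.
φ(41) = 41 − 1 = 40.
φ(64493) = 110 × 12 × 40 = 52800.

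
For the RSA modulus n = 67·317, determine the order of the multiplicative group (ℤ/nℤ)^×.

For distinct primes, φ(pq) = (p−1)(q−1) = 66 × 316 = 20856.

20856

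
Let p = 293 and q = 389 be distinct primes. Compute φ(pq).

φ(pq) = (p−1)(q−1) = 292 · 388 = 113296.

113296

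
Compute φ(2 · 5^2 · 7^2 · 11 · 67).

554400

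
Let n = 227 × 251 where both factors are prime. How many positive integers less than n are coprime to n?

56500

φ(227) = 227 − 1 = 226.
φ(251) = 251 − 1 = 250.
Multiply: 226 · 250 = 56500.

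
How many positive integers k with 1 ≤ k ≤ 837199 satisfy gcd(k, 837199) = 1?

696960

837199 = 11^3 * 17 * 37.
φ(11^3) = 11^2·(11−1) = 121·10 = 1210.
φ(17) = 17 − 1 = 16.
φ(37) = 37 − 1 = 36.
Multiply: 1210 · 16 · 36 = 696960.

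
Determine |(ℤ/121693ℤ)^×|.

95040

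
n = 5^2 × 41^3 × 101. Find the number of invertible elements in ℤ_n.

134480000

φ(174025525) = 174025525 · (1 − 1/5) · (1 − 1/41) · (1 − 1/101)
       = 174025525 · 16000/20705 = 134480000.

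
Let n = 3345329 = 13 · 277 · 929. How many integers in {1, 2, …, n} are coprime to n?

φ(13) = 13 − 1 = 12.
φ(277) = 277 − 1 = 276.
φ(929) = 929 − 1 = 928.
Multiply: 12 · 276 · 928 = 3073536.

3073536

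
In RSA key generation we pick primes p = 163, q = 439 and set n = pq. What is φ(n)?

70956

φ(163) = 163 − 1 = 162.
φ(439) = 439 − 1 = 438.
Multiply: 162 · 438 = 70956.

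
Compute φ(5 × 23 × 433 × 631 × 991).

φ(5) = 5 − 1 = 4.
φ(23) = 23 − 1 = 22.
φ(433) = 433 − 1 = 432.
φ(631) = 631 − 1 = 630.
φ(991) = 991 − 1 = 990.
Multiply: 4 · 22 · 432 · 630 · 990 = 23710579200.

23710579200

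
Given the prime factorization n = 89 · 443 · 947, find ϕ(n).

36795616

φ(89) = 89 − 1 = 88.
φ(443) = 443 − 1 = 442.
φ(947) = 947 − 1 = 946.
Multiply: 88 · 442 · 946 = 36795616.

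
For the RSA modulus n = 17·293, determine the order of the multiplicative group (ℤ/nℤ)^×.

φ(n) = (p − 1)(q − 1) = (17−1)(293−1) = 16·292 = 4672.

4672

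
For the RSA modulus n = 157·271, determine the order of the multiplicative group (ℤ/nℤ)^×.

42120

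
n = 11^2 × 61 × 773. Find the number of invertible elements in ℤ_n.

5095200

φ(5705513) = 5705513 · (1 − 1/11) · (1 − 1/61) · (1 − 1/773)
       = 5705513 · 463200/518683 = 5095200.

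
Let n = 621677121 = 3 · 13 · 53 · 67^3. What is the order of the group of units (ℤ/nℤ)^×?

φ(621677121) = 621677121 · (1 − 1/3) · (1 − 1/13) · (1 − 1/53) · (1 − 1/67)
       = 621677121 · 82368/138489 = 369749952.

369749952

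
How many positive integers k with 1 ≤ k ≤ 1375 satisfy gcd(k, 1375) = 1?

First factor: 1375 = 5**3 * 11.
φ(1375) = 1375 · (1 − 1/5) · (1 − 1/11)
       = 1375 · 40/55 = 1000.

1000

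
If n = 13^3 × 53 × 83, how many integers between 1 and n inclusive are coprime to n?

φ(13^3) = 13^2·(13−1) = 169·12 = 2028.
φ(53) = 53 − 1 = 52.
φ(83) = 83 − 1 = 82.
Since φ is multiplicative, φ(9664603) = 2028 · 52 · 82 = 8647392.

8647392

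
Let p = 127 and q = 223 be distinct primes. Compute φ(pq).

27972

φ(127) = 127 − 1 = 126.
φ(223) = 223 − 1 = 222.
φ(28321) = 126 × 222 = 27972.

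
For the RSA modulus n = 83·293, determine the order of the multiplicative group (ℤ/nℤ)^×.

23944

φ(n) = (p − 1)(q − 1) = (83−1)(293−1) = 82·292 = 23944.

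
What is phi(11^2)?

φ(11^2) = 11^1·(11−1) = 11·10 = 110.

110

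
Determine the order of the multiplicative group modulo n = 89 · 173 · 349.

φ(5373553) = 5373553 · (1 − 1/89) · (1 − 1/173) · (1 − 1/349)
       = 5373553 · 5267328/5373553 = 5267328.

5267328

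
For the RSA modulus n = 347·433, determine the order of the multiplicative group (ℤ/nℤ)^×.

φ(150251) = 150251 · (1 − 1/347) · (1 − 1/433)
       = 150251 · 149472/150251 = 149472.

149472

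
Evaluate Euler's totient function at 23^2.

506

φ(529) = 529 · (1 − 1/23)
       = 529 · 22/23 = 506.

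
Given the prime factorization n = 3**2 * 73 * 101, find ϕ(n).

φ(3^2) = 3^1·(3−1) = 3·2 = 6.
φ(73) = 73 − 1 = 72.
φ(101) = 101 − 1 = 100.
φ(66357) = 6 × 72 × 100 = 43200.

43200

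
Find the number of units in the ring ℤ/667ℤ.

616

First factor: 667 = 23 × 29.
φ(667) = 667 · (1 − 1/23) · (1 − 1/29)
       = 667 · 616/667 = 616.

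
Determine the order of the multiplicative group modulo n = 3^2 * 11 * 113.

φ(11187) = 11187 · (1 − 1/3) · (1 − 1/11) · (1 − 1/113)
       = 11187 · 2240/3729 = 6720.

6720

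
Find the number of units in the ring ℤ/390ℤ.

96

390 = 2 · 3 · 5 · 13.
φ(390) = 390 · (1 − 1/2) · (1 − 1/3) · (1 − 1/5) · (1 − 1/13)
       = 390 · 96/390 = 96.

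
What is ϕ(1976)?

864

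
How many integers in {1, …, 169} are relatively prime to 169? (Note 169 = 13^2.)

φ(169) = 169 · (1 − 1/13)
       = 169 · 12/13 = 156.

156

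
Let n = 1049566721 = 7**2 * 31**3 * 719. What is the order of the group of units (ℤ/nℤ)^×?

φ(7^2) = 7^2 − 7^1 = 49 − 7 = 42.
φ(31^3) = 31^2·(31−1) = 961·30 = 28830.
φ(719) = 719 − 1 = 718.
Multiply: 42 · 28830 · 718 = 869397480.

869397480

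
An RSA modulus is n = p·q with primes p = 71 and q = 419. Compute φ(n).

29260

φ(71) = 71 − 1 = 70.
φ(419) = 419 − 1 = 418.
Since φ is multiplicative, φ(29749) = 70 · 418 = 29260.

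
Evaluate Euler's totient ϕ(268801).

First factor: 268801 = 13 · 23 · 29 · 31.
φ(268801) = 268801 · (1 − 1/13) · (1 − 1/23) · (1 − 1/29) · (1 − 1/31)
       = 268801 · 221760/268801 = 221760.

221760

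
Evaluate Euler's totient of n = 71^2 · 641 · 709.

φ(71^2) = 71^1·(71−1) = 71·70 = 4970.
φ(641) = 641 − 1 = 640.
φ(709) = 709 − 1 = 708.
Multiply: 4970 · 640 · 708 = 2252006400.

2252006400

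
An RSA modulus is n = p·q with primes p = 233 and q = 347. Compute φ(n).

80272

φ(80851) = 80851 · (1 − 1/233) · (1 − 1/347)
       = 80851 · 80272/80851 = 80272.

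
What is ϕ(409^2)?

166872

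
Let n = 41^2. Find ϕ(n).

1640

φ(41^2) = 41^1·(41−1) = 41·40 = 1640.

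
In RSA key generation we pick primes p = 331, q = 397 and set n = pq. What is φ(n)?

φ(131407) = 131407 · (1 − 1/331) · (1 − 1/397)
       = 131407 · 130680/131407 = 130680.

130680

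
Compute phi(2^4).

8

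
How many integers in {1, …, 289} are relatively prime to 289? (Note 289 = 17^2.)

φ(289) = 289 · (1 − 1/17)
       = 289 · 16/17 = 272.

272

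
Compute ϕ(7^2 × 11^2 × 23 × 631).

φ(7^2) = 7^2 − 7^1 = 49 − 7 = 42.
φ(11^2) = 11^1·(11−1) = 11·10 = 110.
φ(23) = 23 − 1 = 22.
φ(631) = 631 − 1 = 630.
φ(86047577) = 42 × 110 × 22 × 630 = 64033200.

64033200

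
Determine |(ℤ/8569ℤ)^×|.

7200

Factor 8569: 8569 = 11 · 19 · 41.
φ(11) = 11 − 1 = 10.
φ(19) = 19 − 1 = 18.
φ(41) = 41 − 1 = 40.
Multiply: 10 · 18 · 40 = 7200.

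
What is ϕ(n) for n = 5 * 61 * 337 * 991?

79833600

φ(5) = 5 − 1 = 4.
φ(61) = 61 − 1 = 60.
φ(337) = 337 − 1 = 336.
φ(991) = 991 − 1 = 990.
φ(101859935) = 4 × 60 × 336 × 990 = 79833600.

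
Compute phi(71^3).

352870

φ(357911) = 357911 · (1 − 1/71)
       = 357911 · 70/71 = 352870.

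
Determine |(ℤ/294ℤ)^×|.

84

Prime factorization: 294 = 2 × 3 × 7**2.
φ(2) = 2 − 1 = 1.
φ(3) = 3 − 1 = 2.
φ(7^2) = 7^2 − 7^1 = 49 − 7 = 42.
φ(294) = 1 × 2 × 42 = 84.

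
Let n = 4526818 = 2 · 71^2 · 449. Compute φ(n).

φ(4526818) = 4526818 · (1 − 1/2) · (1 − 1/71) · (1 − 1/449)
       = 4526818 · 31360/63758 = 2226560.

2226560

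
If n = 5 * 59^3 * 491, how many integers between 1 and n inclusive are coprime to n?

φ(5) = 5 − 1 = 4.
φ(59^3) = 59^3 − 59^2 = 205379 − 3481 = 201898.
φ(491) = 491 − 1 = 490.
φ(504205445) = 4 × 201898 × 490 = 395720080.

395720080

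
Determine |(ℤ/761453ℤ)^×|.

761453 = 7 · 11^2 · 29 · 31.
φ(761453) = 761453 · (1 − 1/7) · (1 − 1/11) · (1 − 1/29) · (1 − 1/31)
       = 761453 · 50400/69223 = 554400.

554400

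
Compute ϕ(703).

648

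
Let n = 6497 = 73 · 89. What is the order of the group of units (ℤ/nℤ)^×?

6336

φ(73) = 73 − 1 = 72.
φ(89) = 89 − 1 = 88.
φ(6497) = 72 × 88 = 6336.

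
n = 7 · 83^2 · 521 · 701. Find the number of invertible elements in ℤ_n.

φ(17612052283) = 17612052283 · (1 − 1/7) · (1 − 1/83) · (1 − 1/521) · (1 − 1/701)
       = 17612052283 · 179088000/212193401 = 14864304000.

14864304000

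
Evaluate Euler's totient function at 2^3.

4

φ(8) = 8 · (1 − 1/2)
       = 8 · 1/2 = 4.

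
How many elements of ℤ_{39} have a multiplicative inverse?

24

Factor 39: 39 = 3 · 13.
φ(39) = 39 · (1 − 1/3) · (1 − 1/13)
       = 39 · 24/39 = 24.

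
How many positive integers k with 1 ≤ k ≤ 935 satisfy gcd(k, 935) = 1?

Factor 935: 935 = 5 × 11 × 17.
φ(935) = 935 · (1 − 1/5) · (1 − 1/11) · (1 − 1/17)
       = 935 · 640/935 = 640.

640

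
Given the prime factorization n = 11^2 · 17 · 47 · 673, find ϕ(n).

φ(11^2) = 11^1·(11−1) = 11·10 = 110.
φ(17) = 17 − 1 = 16.
φ(47) = 47 − 1 = 46.
φ(673) = 673 − 1 = 672.
φ(65064967) = 110 × 16 × 46 × 672 = 54405120.

54405120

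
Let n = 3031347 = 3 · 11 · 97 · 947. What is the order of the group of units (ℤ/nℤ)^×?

φ(3) = 3 − 1 = 2.
φ(11) = 11 − 1 = 10.
φ(97) = 97 − 1 = 96.
φ(947) = 947 − 1 = 946.
Multiply: 2 · 10 · 96 · 946 = 1816320.

1816320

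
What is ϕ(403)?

360

First factor: 403 = 13 × 31.
φ(13) = 13 − 1 = 12.
φ(31) = 31 − 1 = 30.
φ(403) = 12 × 30 = 360.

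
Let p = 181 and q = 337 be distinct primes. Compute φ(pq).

60480

For distinct primes, φ(pq) = (p−1)(q−1) = 180 × 336 = 60480.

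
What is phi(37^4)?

1823508

φ(1874161) = 1874161 · (1 − 1/37)
       = 1874161 · 36/37 = 1823508.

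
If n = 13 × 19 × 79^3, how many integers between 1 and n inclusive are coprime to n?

φ(121780633) = 121780633 · (1 − 1/13) · (1 − 1/19) · (1 − 1/79)
       = 121780633 · 16848/19513 = 105148368.

105148368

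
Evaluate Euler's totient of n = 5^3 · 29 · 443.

1237600

φ(1605875) = 1605875 · (1 − 1/5) · (1 − 1/29) · (1 − 1/443)
       = 1605875 · 49504/64235 = 1237600.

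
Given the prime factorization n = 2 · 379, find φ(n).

378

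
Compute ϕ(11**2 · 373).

φ(45133) = 45133 · (1 − 1/11) · (1 − 1/373)
       = 45133 · 3720/4103 = 40920.

40920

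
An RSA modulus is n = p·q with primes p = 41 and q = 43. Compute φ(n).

φ(n) = (p − 1)(q − 1) = (41−1)(43−1) = 40·42 = 1680.

1680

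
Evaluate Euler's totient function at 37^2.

φ(37^2) = 37^2 − 37^1 = 1369 − 37 = 1332.

1332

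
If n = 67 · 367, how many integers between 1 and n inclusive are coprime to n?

24156

φ(24589) = 24589 · (1 − 1/67) · (1 − 1/367)
       = 24589 · 24156/24589 = 24156.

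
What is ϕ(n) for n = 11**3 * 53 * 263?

16485040

φ(11^3) = 11^2·(11−1) = 121·10 = 1210.
φ(53) = 53 − 1 = 52.
φ(263) = 263 − 1 = 262.
φ(18552809) = 1210 × 52 × 262 = 16485040.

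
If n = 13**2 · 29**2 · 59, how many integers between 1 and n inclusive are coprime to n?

φ(13^2) = 13^2 − 13^1 = 169 − 13 = 156.
φ(29^2) = 29^2 − 29^1 = 841 − 29 = 812.
φ(59) = 59 − 1 = 58.
φ(8385611) = 156 × 812 × 58 = 7346976.

7346976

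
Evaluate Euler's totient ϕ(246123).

Factor 246123: 246123 = 3^2 · 23 · 29 · 41.
φ(246123) = 246123 · (1 − 1/3) · (1 − 1/23) · (1 − 1/29) · (1 − 1/41)
       = 246123 · 49280/82041 = 147840.

147840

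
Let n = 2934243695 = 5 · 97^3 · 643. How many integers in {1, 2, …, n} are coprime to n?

2319581952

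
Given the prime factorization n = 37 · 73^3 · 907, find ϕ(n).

12514367808

φ(13055021503) = 13055021503 · (1 − 1/37) · (1 − 1/73) · (1 − 1/907)
       = 13055021503 · 2348352/2449807 = 12514367808.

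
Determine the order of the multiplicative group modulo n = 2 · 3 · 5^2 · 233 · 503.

φ(2) = 2 − 1 = 1.
φ(3) = 3 − 1 = 2.
φ(5^2) = 5^1·(5−1) = 5·4 = 20.
φ(233) = 233 − 1 = 232.
φ(503) = 503 − 1 = 502.
φ(17579850) = 1 × 2 × 20 × 232 × 502 = 4658560.

4658560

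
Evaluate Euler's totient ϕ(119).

96

First factor: 119 = 7 * 17.
φ(7) = 7 − 1 = 6.
φ(17) = 17 − 1 = 16.
φ(119) = 6 × 16 = 96.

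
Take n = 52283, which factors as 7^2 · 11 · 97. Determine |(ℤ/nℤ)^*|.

φ(52283) = 52283 · (1 − 1/7) · (1 − 1/11) · (1 − 1/97)
       = 52283 · 5760/7469 = 40320.

40320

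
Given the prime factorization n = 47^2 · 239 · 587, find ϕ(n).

301529816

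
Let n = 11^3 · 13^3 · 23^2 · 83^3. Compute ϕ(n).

701413103545440

φ(884500456843861) = 884500456843861 · (1 − 1/11) · (1 − 1/13) · (1 − 1/23) · (1 − 1/83)
       = 884500456843861 · 216480/272987 = 701413103545440.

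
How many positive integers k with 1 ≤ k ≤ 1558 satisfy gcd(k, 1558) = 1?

Factor 1558: 1558 = 2 · 19 · 41.
φ(1558) = 1558 · (1 − 1/2) · (1 − 1/19) · (1 − 1/41)
       = 1558 · 720/1558 = 720.

720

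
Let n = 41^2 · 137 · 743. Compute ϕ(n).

φ(41^2) = 41^2 − 41^1 = 1681 − 41 = 1640.
φ(137) = 137 − 1 = 136.
φ(743) = 743 − 1 = 742.
φ(171110671) = 1640 × 136 × 742 = 165495680.

165495680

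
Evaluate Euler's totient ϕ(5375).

4200

Prime factorization: 5375 = 5**3 × 43.
φ(5^3) = 5^2·(5−1) = 25·4 = 100.
φ(43) = 43 − 1 = 42.
Multiply: 100 · 42 = 4200.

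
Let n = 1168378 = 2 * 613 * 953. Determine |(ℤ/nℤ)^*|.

582624

φ(1168378) = 1168378 · (1 − 1/2) · (1 − 1/613) · (1 − 1/953)
       = 1168378 · 582624/1168378 = 582624.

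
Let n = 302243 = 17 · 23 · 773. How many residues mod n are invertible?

φ(302243) = 302243 · (1 − 1/17) · (1 − 1/23) · (1 − 1/773)
       = 302243 · 271744/302243 = 271744.

271744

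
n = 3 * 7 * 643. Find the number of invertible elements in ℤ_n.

7704

φ(13503) = 13503 · (1 − 1/3) · (1 − 1/7) · (1 − 1/643)
       = 13503 · 7704/13503 = 7704.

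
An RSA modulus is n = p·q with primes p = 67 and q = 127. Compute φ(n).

8316

For distinct primes, φ(pq) = (p−1)(q−1) = 66 × 126 = 8316.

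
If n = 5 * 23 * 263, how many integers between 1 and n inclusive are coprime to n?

23056

φ(30245) = 30245 · (1 − 1/5) · (1 − 1/23) · (1 − 1/263)
       = 30245 · 23056/30245 = 23056.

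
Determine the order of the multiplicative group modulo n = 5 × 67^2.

17688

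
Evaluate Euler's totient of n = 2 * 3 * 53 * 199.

φ(2) = 2 − 1 = 1.
φ(3) = 3 − 1 = 2.
φ(53) = 53 − 1 = 52.
φ(199) = 199 − 1 = 198.
Since φ is multiplicative, φ(63282) = 1 · 2 · 52 · 198 = 20592.

20592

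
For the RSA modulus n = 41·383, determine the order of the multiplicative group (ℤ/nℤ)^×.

15280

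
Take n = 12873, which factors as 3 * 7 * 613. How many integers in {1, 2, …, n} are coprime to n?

7344

φ(12873) = 12873 · (1 − 1/3) · (1 − 1/7) · (1 − 1/613)
       = 12873 · 7344/12873 = 7344.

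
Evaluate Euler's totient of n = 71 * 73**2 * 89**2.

2881549440

φ(71) = 71 − 1 = 70.
φ(73^2) = 73^2 − 73^1 = 5329 − 73 = 5256.
φ(89^2) = 89^1·(89−1) = 89·88 = 7832.
Since φ is multiplicative, φ(2996981639) = 70 · 5256 · 7832 = 2881549440.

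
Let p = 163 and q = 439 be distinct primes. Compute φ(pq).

70956

φ(pq) = (p−1)(q−1) = 162 · 438 = 70956.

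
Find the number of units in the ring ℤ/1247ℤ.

Factor 1247: 1247 = 29 * 43.
φ(29) = 29 − 1 = 28.
φ(43) = 43 − 1 = 42.
φ(1247) = 28 × 42 = 1176.

1176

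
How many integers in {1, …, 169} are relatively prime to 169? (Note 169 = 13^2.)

156

φ(169) = 169 · (1 − 1/13)
       = 169 · 12/13 = 156.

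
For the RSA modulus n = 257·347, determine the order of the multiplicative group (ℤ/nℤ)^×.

φ(257) = 257 − 1 = 256.
φ(347) = 347 − 1 = 346.
Since φ is multiplicative, φ(89179) = 256 · 346 = 88576.

88576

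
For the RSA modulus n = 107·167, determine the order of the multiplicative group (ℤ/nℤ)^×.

17596

φ(pq) = (p−1)(q−1) = 106 · 166 = 17596.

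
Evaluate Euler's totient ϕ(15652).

6048

15652 = 2^2 × 7 × 13 × 43.
φ(15652) = 15652 · (1 − 1/2) · (1 − 1/7) · (1 − 1/13) · (1 − 1/43)
       = 15652 · 3024/7826 = 6048.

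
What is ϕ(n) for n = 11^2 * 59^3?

22208780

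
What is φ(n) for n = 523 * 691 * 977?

351535680

φ(353080961) = 353080961 · (1 − 1/523) · (1 − 1/691) · (1 − 1/977)
       = 353080961 · 351535680/353080961 = 351535680.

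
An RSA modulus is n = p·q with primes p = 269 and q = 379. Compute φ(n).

101304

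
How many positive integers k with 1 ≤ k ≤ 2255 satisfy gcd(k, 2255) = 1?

1600

Prime factorization: 2255 = 5 · 11 · 41.
φ(2255) = 2255 · (1 − 1/5) · (1 − 1/11) · (1 − 1/41)
       = 2255 · 1600/2255 = 1600.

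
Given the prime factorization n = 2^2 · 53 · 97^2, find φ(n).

968448

φ(1994708) = 1994708 · (1 − 1/2) · (1 − 1/53) · (1 − 1/97)
       = 1994708 · 4992/10282 = 968448.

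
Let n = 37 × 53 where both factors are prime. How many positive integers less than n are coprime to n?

1872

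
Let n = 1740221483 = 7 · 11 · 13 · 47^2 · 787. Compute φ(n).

φ(1740221483) = 1740221483 · (1 − 1/7) · (1 − 1/11) · (1 − 1/13) · (1 − 1/47) · (1 − 1/787)
       = 1740221483 · 26032320/37025989 = 1223519040.

1223519040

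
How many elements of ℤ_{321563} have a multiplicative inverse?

264000

Prime factorization: 321563 = 11 × 23 × 31 × 41.
φ(11) = 11 − 1 = 10.
φ(23) = 23 − 1 = 22.
φ(31) = 31 − 1 = 30.
φ(41) = 41 − 1 = 40.
φ(321563) = 10 × 22 × 30 × 40 = 264000.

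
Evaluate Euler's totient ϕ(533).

533 = 13 × 41.
φ(533) = 533 · (1 − 1/13) · (1 − 1/41)
       = 533 · 480/533 = 480.

480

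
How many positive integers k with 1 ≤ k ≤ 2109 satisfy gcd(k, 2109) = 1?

1296

Factor 2109: 2109 = 3 · 19 · 37.
φ(2109) = 2109 · (1 − 1/3) · (1 − 1/19) · (1 − 1/37)
       = 2109 · 1296/2109 = 1296.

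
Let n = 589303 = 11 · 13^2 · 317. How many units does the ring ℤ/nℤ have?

492960

φ(589303) = 589303 · (1 − 1/11) · (1 − 1/13) · (1 − 1/317)
       = 589303 · 37920/45331 = 492960.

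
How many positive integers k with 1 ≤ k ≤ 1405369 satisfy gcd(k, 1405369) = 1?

1405369 = 7^2 · 23 · 29 · 43.
φ(1405369) = 1405369 · (1 − 1/7) · (1 − 1/23) · (1 − 1/29) · (1 − 1/43)
       = 1405369 · 155232/200767 = 1086624.

1086624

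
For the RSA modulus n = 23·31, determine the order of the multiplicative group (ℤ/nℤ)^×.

660

φ(pq) = (p−1)(q−1) = 22 · 30 = 660.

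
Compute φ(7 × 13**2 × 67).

61776

φ(79261) = 79261 · (1 − 1/7) · (1 − 1/13) · (1 − 1/67)
       = 79261 · 4752/6097 = 61776.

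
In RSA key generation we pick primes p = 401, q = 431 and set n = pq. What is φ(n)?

172000

For distinct primes, φ(pq) = (p−1)(q−1) = 400 × 430 = 172000.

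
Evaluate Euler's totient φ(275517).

159720

Prime factorization: 275517 = 3**2 × 11**3 × 23.
φ(3^2) = 3^1·(3−1) = 3·2 = 6.
φ(11^3) = 11^2·(11−1) = 121·10 = 1210.
φ(23) = 23 − 1 = 22.
Multiply: 6 · 1210 · 22 = 159720.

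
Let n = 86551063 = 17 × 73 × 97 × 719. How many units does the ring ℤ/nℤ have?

79405056

φ(17) = 17 − 1 = 16.
φ(73) = 73 − 1 = 72.
φ(97) = 97 − 1 = 96.
φ(719) = 719 − 1 = 718.
φ(86551063) = 16 × 72 × 96 × 718 = 79405056.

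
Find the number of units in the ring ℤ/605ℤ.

440

Factor 605: 605 = 5 × 11^2.
φ(605) = 605 · (1 − 1/5) · (1 − 1/11)
       = 605 · 40/55 = 440.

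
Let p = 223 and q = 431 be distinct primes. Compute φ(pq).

φ(223) = 223 − 1 = 222.
φ(431) = 431 − 1 = 430.
Since φ is multiplicative, φ(96113) = 222 · 430 = 95460.

95460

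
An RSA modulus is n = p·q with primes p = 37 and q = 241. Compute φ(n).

8640

φ(37) = 37 − 1 = 36.
φ(241) = 241 − 1 = 240.
φ(8917) = 36 × 240 = 8640.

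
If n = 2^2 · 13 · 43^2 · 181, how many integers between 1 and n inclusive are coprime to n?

φ(17402788) = 17402788 · (1 − 1/2) · (1 − 1/13) · (1 − 1/43) · (1 − 1/181)
       = 17402788 · 90720/202358 = 7801920.

7801920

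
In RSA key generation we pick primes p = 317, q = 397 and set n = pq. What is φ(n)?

125136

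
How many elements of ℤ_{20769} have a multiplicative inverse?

11088

20769 = 3 × 7 × 23 × 43.
φ(3) = 3 − 1 = 2.
φ(7) = 7 − 1 = 6.
φ(23) = 23 − 1 = 22.
φ(43) = 43 − 1 = 42.
Multiply: 2 · 6 · 22 · 42 = 11088.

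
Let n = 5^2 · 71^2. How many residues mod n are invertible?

φ(5^2) = 5^1·(5−1) = 5·4 = 20.
φ(71^2) = 71^2 − 71^1 = 5041 − 71 = 4970.
Since φ is multiplicative, φ(126025) = 20 · 4970 = 99400.

99400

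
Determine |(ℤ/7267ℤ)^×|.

6552

Factor 7267: 7267 = 13^2 × 43.
φ(13^2) = 13^2 − 13^1 = 169 − 13 = 156.
φ(43) = 43 − 1 = 42.
Multiply: 156 · 42 = 6552.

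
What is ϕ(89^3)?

φ(704969) = 704969 · (1 − 1/89)
       = 704969 · 88/89 = 697048.

697048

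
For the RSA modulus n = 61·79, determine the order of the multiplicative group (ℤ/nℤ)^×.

4680

For distinct primes, φ(pq) = (p−1)(q−1) = 60 × 78 = 4680.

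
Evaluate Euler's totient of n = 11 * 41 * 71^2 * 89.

174944000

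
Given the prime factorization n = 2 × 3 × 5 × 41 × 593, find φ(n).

189440

φ(2) = 2 − 1 = 1.
φ(3) = 3 − 1 = 2.
φ(5) = 5 − 1 = 4.
φ(41) = 41 − 1 = 40.
φ(593) = 593 − 1 = 592.
Since φ is multiplicative, φ(729390) = 1 · 2 · 4 · 40 · 592 = 189440.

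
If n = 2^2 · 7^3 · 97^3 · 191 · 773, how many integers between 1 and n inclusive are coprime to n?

φ(2^2) = 2^1·(2−1) = 2·1 = 2.
φ(7^3) = 7^2·(7−1) = 49·6 = 294.
φ(97^3) = 97^2·(97−1) = 9409·96 = 903264.
φ(191) = 191 − 1 = 190.
φ(773) = 773 − 1 = 772.
Since φ is multiplicative, φ(184876697801908) = 2 · 294 · 903264 · 190 · 772 = 77904568949760.

77904568949760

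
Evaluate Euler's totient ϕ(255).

128

First factor: 255 = 3 × 5 × 17.
φ(3) = 3 − 1 = 2.
φ(5) = 5 − 1 = 4.
φ(17) = 17 − 1 = 16.
φ(255) = 2 × 4 × 16 = 128.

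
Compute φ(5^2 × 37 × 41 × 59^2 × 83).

8081395200

φ(5^2) = 5^2 − 5^1 = 25 − 5 = 20.
φ(37) = 37 − 1 = 36.
φ(41) = 41 − 1 = 40.
φ(59^2) = 59^1·(59−1) = 59·58 = 3422.
φ(83) = 83 − 1 = 82.
φ(10957404775) = 20 × 36 × 40 × 3422 × 82 = 8081395200.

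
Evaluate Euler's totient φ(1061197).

931392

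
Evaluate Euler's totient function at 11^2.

110

φ(121) = 121 · (1 − 1/11)
       = 121 · 10/11 = 110.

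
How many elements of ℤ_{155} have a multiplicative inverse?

120

Prime factorization: 155 = 5 · 31.
φ(5) = 5 − 1 = 4.
φ(31) = 31 − 1 = 30.
Multiply: 4 · 30 = 120.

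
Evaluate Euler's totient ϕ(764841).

388080

Factor 764841: 764841 = 3 × 7^2 × 11^2 × 43.
φ(764841) = 764841 · (1 − 1/3) · (1 − 1/7) · (1 − 1/11) · (1 − 1/43)
       = 764841 · 5040/9933 = 388080.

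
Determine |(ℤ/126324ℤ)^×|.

Factor 126324: 126324 = 2^2 · 3^2 · 11^2 · 29.
φ(2^2) = 2^1·(2−1) = 2·1 = 2.
φ(3^2) = 3^1·(3−1) = 3·2 = 6.
φ(11^2) = 11^1·(11−1) = 11·10 = 110.
φ(29) = 29 − 1 = 28.
Since φ is multiplicative, φ(126324) = 2 · 6 · 110 · 28 = 36960.

36960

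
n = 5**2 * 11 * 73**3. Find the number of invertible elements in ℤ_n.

76737600

φ(106979675) = 106979675 · (1 − 1/5) · (1 − 1/11) · (1 − 1/73)
       = 106979675 · 2880/4015 = 76737600.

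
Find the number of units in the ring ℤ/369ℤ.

240

First factor: 369 = 3**2 · 41.
φ(369) = 369 · (1 − 1/3) · (1 − 1/41)
       = 369 · 80/123 = 240.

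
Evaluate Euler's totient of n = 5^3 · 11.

1000

φ(5^3) = 5^2·(5−1) = 25·4 = 100.
φ(11) = 11 − 1 = 10.
φ(1375) = 100 × 10 = 1000.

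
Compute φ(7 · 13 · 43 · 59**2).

φ(13621153) = 13621153 · (1 − 1/7) · (1 − 1/13) · (1 − 1/43) · (1 − 1/59)
       = 13621153 · 175392/230867 = 10348128.

10348128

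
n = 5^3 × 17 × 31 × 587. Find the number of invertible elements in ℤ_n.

28128000

φ(5^3) = 5^2·(5−1) = 25·4 = 100.
φ(17) = 17 − 1 = 16.
φ(31) = 31 − 1 = 30.
φ(587) = 587 − 1 = 586.
Multiply: 100 · 16 · 30 · 586 = 28128000.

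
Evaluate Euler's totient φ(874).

396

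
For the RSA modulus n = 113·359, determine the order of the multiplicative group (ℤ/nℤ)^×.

40096

φ(n) = (p − 1)(q − 1) = (113−1)(359−1) = 112·358 = 40096.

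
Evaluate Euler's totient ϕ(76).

Factor 76: 76 = 2^2 * 19.
φ(2^2) = 2^1·(2−1) = 2·1 = 2.
φ(19) = 19 − 1 = 18.
φ(76) = 2 × 18 = 36.

36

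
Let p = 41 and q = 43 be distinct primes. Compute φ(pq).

φ(pq) = (p−1)(q−1) = 40 · 42 = 1680.

1680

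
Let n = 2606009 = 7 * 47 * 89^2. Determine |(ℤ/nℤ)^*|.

φ(7) = 7 − 1 = 6.
φ(47) = 47 − 1 = 46.
φ(89^2) = 89^1·(89−1) = 89·88 = 7832.
Multiply: 6 · 46 · 7832 = 2161632.

2161632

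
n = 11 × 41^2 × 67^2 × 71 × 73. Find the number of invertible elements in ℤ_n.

365504832000

φ(11) = 11 − 1 = 10.
φ(41^2) = 41^2 − 41^1 = 1681 − 41 = 1640.
φ(67^2) = 67^1·(67−1) = 67·66 = 4422.
φ(71) = 71 − 1 = 70.
φ(73) = 73 − 1 = 72.
φ(430220611117) = 10 × 1640 × 4422 × 70 × 72 = 365504832000.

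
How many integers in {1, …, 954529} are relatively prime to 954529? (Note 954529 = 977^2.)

φ(977^2) = 977^1·(977−1) = 977·976 = 953552.

953552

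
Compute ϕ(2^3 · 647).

2584

φ(2^3) = 2^3 − 2^2 = 8 − 4 = 4.
φ(647) = 647 − 1 = 646.
φ(5176) = 4 × 646 = 2584.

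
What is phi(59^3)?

201898

φ(59^3) = 59^3 − 59^2 = 205379 − 3481 = 201898.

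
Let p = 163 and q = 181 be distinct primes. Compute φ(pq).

29160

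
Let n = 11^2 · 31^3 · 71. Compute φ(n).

221991000

φ(255934481) = 255934481 · (1 − 1/11) · (1 − 1/31) · (1 − 1/71)
       = 255934481 · 21000/24211 = 221991000.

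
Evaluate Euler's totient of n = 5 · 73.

288

φ(5) = 5 − 1 = 4.
φ(73) = 73 − 1 = 72.
φ(365) = 4 × 72 = 288.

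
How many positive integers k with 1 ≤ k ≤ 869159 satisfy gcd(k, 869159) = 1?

752640

Factor 869159: 869159 = 17 × 29 × 41 × 43.
φ(17) = 17 − 1 = 16.
φ(29) = 29 − 1 = 28.
φ(41) = 41 − 1 = 40.
φ(43) = 43 − 1 = 42.
Since φ is multiplicative, φ(869159) = 16 · 28 · 40 · 42 = 752640.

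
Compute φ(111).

72

Prime factorization: 111 = 3 · 37.
φ(3) = 3 − 1 = 2.
φ(37) = 37 − 1 = 36.
Since φ is multiplicative, φ(111) = 2 · 36 = 72.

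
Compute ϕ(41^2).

φ(1681) = 1681 · (1 − 1/41)
       = 1681 · 40/41 = 1640.

1640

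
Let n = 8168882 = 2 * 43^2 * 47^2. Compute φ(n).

φ(2) = 2 − 1 = 1.
φ(43^2) = 43^2 − 43^1 = 1849 − 43 = 1806.
φ(47^2) = 47^1·(47−1) = 47·46 = 2162.
φ(8168882) = 1 × 1806 × 2162 = 3904572.

3904572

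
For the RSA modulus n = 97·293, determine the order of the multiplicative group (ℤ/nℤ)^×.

28032

φ(28421) = 28421 · (1 − 1/97) · (1 − 1/293)
       = 28421 · 28032/28421 = 28032.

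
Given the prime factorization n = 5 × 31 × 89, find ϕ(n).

10560

φ(5) = 5 − 1 = 4.
φ(31) = 31 − 1 = 30.
φ(89) = 89 − 1 = 88.
Since φ is multiplicative, φ(13795) = 4 · 30 · 88 = 10560.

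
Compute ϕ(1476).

Prime factorization: 1476 = 2^2 · 3^2 · 41.
φ(1476) = 1476 · (1 − 1/2) · (1 − 1/3) · (1 − 1/41)
       = 1476 · 80/246 = 480.

480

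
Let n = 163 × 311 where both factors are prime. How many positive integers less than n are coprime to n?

For distinct primes, φ(pq) = (p−1)(q−1) = 162 × 310 = 50220.

50220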